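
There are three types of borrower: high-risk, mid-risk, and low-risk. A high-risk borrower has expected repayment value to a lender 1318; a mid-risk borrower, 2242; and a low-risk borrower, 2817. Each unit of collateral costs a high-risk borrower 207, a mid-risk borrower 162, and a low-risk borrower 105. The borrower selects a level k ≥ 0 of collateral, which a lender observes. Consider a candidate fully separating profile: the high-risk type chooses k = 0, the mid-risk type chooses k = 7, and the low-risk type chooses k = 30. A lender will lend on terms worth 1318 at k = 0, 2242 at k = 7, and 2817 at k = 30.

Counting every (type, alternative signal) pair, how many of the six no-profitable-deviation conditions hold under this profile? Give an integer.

3

Mid-risk (own payoff 2242 − 162×7 = 1108): to k=0 gives 1318 → profitable ✗; to k=30 gives 2817 − 162×30 = -2043 → no gain ✓.
High-risk (own payoff 1318): to k=7 gives 2242 − 207×7 = 793 → no gain ✓; to k=30 gives 2817 − 207×30 = -3393 → no gain ✓.
Low-risk (own payoff 2817 − 105×30 = -333): to k=0 gives 1318 → profitable ✗; to k=7 gives 2242 − 105×7 = 1507 → profitable ✗.
3 of the 6 constraints hold; not an equilibrium.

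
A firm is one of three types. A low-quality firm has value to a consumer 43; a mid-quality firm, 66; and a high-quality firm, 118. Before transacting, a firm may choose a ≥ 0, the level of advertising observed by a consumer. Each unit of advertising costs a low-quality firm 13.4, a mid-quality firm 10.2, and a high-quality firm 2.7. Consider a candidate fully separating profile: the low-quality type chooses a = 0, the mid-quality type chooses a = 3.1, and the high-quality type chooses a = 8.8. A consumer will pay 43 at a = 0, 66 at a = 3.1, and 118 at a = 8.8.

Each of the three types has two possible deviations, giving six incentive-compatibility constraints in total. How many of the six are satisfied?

Mid-quality (own payoff 66 − 10.2×3.1 = 34.38): to a=0 gives 43 → profitable ✗; to a=8.8 gives 118 − 10.2×8.8 = 28.24 → no gain ✓.
Low-quality (own payoff 43): to a=3.1 gives 66 − 13.4×3.1 = 24.46 → no gain ✓; to a=8.8 gives 118 − 13.4×8.8 = 0.08 → no gain ✓.
High-quality (own payoff 118 − 2.7×8.8 = 94.24): to a=0 gives 43 → no gain ✓; to a=3.1 gives 66 − 2.7×3.1 = 57.63 → no gain ✓.
5 of the 6 constraints hold; not an equilibrium.

5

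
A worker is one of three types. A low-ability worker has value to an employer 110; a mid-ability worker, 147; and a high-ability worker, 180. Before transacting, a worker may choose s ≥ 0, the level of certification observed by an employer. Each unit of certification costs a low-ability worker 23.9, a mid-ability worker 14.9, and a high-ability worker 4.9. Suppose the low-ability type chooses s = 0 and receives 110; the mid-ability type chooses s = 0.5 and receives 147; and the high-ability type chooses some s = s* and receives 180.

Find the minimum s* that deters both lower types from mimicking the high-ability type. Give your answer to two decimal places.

2.93

Low-ability type (on-path payoff 110) won't mimic when 110 ≥ 180 − 23.9·s*, i.e. s* ≥ 2.93.
Mid-ability type (on-path payoff 147 − 14.9×0.5 = 139.55) won't mimic when 139.55 ≥ 180 − 14.9·s*, i.e. s* ≥ 2.71.
Both must hold, so s* = max(2.93, 2.71) = 2.93. The low-ability type's constraint binds.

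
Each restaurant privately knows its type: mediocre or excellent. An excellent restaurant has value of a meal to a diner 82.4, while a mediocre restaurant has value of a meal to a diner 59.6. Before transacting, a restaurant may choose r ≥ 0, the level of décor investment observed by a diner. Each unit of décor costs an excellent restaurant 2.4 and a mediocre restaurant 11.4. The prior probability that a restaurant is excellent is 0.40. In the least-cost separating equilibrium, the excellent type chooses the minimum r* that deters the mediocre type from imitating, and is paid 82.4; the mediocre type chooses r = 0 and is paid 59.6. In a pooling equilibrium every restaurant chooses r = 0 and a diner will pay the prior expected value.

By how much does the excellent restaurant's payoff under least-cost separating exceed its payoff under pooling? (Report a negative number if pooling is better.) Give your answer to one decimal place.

8.9

Least-cost separating signal: r* solves 59.6 = 82.4 − 11.4·r*, so r* = (82.4 − 59.6)/11.4 = 2.
Excellent type's separating payoff: 82.4 − 2.4 × r* = 82.4 − 2.4 × (82.4 − 59.6)/11.4 = 82.4 − 54.72/11.4 = 77.6.
Pooling payoff: 0.40 × 82.4 + 0.60 × 59.6 = 68.72.
Difference: 77.6 − 68.72 = 8.88, i.e. 8.9 to one decimal place.
The excellent type prefers to separate.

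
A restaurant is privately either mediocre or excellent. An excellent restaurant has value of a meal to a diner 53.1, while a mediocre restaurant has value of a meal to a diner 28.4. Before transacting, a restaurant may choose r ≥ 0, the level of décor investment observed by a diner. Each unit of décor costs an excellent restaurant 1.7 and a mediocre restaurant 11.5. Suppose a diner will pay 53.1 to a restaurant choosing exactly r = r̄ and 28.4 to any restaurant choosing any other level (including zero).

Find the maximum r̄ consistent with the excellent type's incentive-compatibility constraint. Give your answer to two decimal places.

14.53

Choosing r̄ yields the excellent type 53.1 − 1.7·r̄; choosing zero yields 28.4.
The excellent type is indifferent at 53.1 − 1.7·r̄ = 28.4, i.e. r̄ = (53.1 − 28.4) / 1.7 ≈ 14.53.
For any r̄ above 14.53 the excellent type would rather pool at zero, so separation collapses.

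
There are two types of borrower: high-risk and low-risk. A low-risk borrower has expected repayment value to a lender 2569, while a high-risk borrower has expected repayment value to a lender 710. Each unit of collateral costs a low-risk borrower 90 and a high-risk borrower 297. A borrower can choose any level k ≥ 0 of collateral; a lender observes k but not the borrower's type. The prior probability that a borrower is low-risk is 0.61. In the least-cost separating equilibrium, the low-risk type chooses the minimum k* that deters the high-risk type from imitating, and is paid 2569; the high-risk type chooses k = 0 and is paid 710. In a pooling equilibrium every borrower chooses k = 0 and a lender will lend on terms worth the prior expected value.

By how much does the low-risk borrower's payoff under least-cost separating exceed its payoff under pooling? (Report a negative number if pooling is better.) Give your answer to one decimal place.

161.7

Least-cost separating signal: k* solves 710 = 2569 − 297·k*, so k* = (2569 − 710)/297 ≈ 6.2593.
Low-risk type's separating payoff: 2569 − 90 × k* = 2569 − 90 × (2569 − 710)/297 = 2569 − 167310/297 ≈ 2005.667.
Pooling payoff: 0.61 × 2569 + 0.39 × 710 = 1843.99.
Difference: 2005.667 − 1843.99 = 161.677, i.e. 161.7 to one decimal place.
The low-risk type prefers to separate.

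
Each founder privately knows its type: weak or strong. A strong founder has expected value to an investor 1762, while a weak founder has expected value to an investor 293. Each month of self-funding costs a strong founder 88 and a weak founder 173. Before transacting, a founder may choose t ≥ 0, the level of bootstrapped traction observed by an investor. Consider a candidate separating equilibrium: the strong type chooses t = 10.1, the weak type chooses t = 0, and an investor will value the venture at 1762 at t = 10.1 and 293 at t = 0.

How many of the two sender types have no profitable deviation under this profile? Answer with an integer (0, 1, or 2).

Strong type: signal → 1762 − 88 × 10.1 = 873.2; deviate to 0 → 293. IC holds (873.2 ≥ 293).
Weak type: stay at 0 → 293; mimic → 1762 − 173 × 10.1 = 14.7. IC holds (293 ≥ 14.7).
2 of 2 constraints hold, so this is a separating equilibrium.

2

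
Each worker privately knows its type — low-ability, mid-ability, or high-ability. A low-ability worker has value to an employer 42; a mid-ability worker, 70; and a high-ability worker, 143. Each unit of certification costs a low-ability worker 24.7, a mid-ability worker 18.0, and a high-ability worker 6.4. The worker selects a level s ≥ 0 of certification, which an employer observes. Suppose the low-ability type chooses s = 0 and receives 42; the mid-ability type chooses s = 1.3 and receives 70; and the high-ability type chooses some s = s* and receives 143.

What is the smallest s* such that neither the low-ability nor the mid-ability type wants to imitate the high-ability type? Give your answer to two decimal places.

5.36

Low-ability type (on-path payoff 42) won't mimic when 42 ≥ 143 − 24.7·s*, i.e. s* ≥ 4.09.
Mid-ability type (on-path payoff 70 − 18.0×1.3 = 46.6) won't mimic when 46.6 ≥ 143 − 18.0·s*, i.e. s* ≥ 5.36.
Both must hold, so s* = max(4.09, 5.36) = 5.36. The mid-ability type's constraint binds.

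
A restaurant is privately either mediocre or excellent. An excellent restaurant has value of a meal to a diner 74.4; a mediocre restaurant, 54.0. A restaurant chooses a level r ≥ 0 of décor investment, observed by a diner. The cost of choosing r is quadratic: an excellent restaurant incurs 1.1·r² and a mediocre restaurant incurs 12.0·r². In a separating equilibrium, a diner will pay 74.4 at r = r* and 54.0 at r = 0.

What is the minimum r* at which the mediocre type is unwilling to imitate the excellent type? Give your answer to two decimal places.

1.30

The mediocre type at r = 0 receives 54.0; imitating at r* yields 74.4 − 12.0·r*².
Indifference: 54.0 = 74.4 − 12.0·r*², so r*² = (74.4 − 54.0) / 12.0 = 1.7.
r* = √1.7 ≈ 1.30.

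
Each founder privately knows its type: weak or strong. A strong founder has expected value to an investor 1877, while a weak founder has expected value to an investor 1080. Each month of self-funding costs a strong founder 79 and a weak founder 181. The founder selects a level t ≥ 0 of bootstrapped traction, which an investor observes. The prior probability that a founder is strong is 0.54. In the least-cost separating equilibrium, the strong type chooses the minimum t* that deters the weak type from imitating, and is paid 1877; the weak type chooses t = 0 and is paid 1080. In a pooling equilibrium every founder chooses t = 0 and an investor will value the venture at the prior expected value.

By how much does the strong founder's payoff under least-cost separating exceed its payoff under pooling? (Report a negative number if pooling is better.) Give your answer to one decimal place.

Least-cost separating signal: t* solves 1080 = 1877 − 181·t*, so t* = (1877 − 1080)/181 ≈ 4.4033.
Strong type's separating payoff: 1877 − 79 × t* = 1877 − 79 × (1877 − 1080)/181 = 1877 − 62963/181 ≈ 1529.138.
Pooling payoff: 0.54 × 1877 + 0.46 × 1080 = 1510.38.
Difference: 1529.138 − 1510.38 = 18.758, i.e. 18.8 to one decimal place.
The strong type prefers to separate.

18.8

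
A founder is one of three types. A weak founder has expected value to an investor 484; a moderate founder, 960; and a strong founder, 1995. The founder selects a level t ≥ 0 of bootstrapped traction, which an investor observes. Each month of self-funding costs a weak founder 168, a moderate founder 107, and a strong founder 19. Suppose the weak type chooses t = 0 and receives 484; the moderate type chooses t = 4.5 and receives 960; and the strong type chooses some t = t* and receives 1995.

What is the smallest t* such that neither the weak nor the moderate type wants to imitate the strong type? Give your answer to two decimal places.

Weak type (on-path payoff 484) won't mimic when 484 ≥ 1995 − 168·t*, i.e. t* ≥ 8.99.
Moderate type (on-path payoff 960 − 107×4.5 = 478.5) won't mimic when 478.5 ≥ 1995 − 107·t*, i.e. t* ≥ 14.17.
Both must hold, so t* = max(8.99, 14.17) = 14.17. The moderate type's constraint binds.

14.17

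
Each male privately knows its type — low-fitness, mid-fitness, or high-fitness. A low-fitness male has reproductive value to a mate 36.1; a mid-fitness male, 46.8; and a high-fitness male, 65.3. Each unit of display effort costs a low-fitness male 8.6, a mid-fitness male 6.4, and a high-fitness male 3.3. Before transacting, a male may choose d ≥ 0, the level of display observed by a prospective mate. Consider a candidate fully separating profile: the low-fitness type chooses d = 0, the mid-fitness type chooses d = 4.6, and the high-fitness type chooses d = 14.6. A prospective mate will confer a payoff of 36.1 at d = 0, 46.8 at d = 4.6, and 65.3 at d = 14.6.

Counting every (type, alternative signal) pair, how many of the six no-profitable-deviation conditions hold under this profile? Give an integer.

Low-fitness (own payoff 36.1): to d=4.6 gives 46.8 − 8.6×4.6 = 7.24 → no gain ✓; to d=14.6 gives 65.3 − 8.6×14.6 = -60.26 → no gain ✓.
Mid-fitness (own payoff 46.8 − 6.4×4.6 = 17.36): to d=0 gives 36.1 → profitable ✗; to d=14.6 gives 65.3 − 6.4×14.6 = -28.14 → no gain ✓.
High-fitness (own payoff 65.3 − 3.3×14.6 = 17.12): to d=0 gives 36.1 → profitable ✗; to d=4.6 gives 46.8 − 3.3×4.6 = 31.62 → profitable ✗.
3 of the 6 constraints hold; not an equilibrium.

3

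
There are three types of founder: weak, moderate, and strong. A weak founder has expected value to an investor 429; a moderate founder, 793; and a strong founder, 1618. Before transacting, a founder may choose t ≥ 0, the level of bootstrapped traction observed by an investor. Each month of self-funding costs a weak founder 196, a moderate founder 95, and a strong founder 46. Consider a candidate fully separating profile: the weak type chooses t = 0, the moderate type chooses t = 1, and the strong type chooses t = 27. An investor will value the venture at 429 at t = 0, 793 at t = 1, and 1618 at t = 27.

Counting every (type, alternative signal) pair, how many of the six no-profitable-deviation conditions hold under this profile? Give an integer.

Moderate (own payoff 793 − 95×1 = 698): to t=0 gives 429 → no gain ✓; to t=27 gives 1618 − 95×27 = -947 → no gain ✓.
Weak (own payoff 429): to t=1 gives 793 − 196×1 = 597 → profitable ✗; to t=27 gives 1618 − 196×27 = -3674 → no gain ✓.
Strong (own payoff 1618 − 46×27 = 376): to t=0 gives 429 → profitable ✗; to t=1 gives 793 − 46×1 = 747 → profitable ✗.
3 of the 6 constraints hold; not an equilibrium.

3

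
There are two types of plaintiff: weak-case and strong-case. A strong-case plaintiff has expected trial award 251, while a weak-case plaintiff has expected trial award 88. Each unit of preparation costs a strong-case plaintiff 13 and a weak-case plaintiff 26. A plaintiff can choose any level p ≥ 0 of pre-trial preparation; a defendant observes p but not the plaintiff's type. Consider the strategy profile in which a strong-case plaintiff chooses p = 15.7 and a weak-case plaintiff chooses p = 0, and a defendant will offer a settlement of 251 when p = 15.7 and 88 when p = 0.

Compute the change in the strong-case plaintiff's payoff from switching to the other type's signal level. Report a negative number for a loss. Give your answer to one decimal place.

41.1

Playing p = 15.7 the strong-case plaintiff receives 251 − 13 × 15.7 = 46.9.
Deviating to p = 0 yields 88 instead.
Gain from deviating: 88 − 46.9 = 41.1.
The gain is positive, so the strong-case type's incentive-compatibility constraint is violated — this profile is not a separating equilibrium.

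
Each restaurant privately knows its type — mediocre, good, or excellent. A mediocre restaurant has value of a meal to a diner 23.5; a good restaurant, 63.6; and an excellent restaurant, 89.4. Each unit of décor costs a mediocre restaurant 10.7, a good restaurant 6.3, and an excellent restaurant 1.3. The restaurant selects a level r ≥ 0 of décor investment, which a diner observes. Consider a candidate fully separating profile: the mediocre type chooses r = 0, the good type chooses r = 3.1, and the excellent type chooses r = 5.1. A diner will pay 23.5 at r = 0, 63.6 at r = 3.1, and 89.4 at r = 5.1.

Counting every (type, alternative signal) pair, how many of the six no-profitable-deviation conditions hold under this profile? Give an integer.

3

Mediocre (own payoff 23.5): to r=3.1 gives 63.6 − 10.7×3.1 = 30.43 → profitable ✗; to r=5.1 gives 89.4 − 10.7×5.1 = 34.83 → profitable ✗.
Good (own payoff 63.6 − 6.3×3.1 = 44.07): to r=0 gives 23.5 → no gain ✓; to r=5.1 gives 89.4 − 6.3×5.1 = 57.27 → profitable ✗.
Excellent (own payoff 89.4 − 1.3×5.1 = 82.77): to r=0 gives 23.5 → no gain ✓; to r=3.1 gives 63.6 − 1.3×3.1 = 59.57 → no gain ✓.
3 of the 6 constraints hold; not an equilibrium.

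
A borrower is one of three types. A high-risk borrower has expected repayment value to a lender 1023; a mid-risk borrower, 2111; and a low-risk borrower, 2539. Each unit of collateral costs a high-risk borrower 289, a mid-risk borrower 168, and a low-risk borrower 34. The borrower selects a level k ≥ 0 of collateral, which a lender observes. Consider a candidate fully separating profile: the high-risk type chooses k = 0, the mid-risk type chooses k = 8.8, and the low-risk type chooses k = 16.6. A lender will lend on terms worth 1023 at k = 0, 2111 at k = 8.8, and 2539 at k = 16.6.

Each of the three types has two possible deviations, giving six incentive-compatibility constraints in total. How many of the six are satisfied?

High-risk (own payoff 1023): to k=8.8 gives 2111 − 289×8.8 = -432.2 → no gain ✓; to k=16.6 gives 2539 − 289×16.6 = -2258.4 → no gain ✓.
Low-risk (own payoff 2539 − 34×16.6 = 1974.6): to k=0 gives 1023 → no gain ✓; to k=8.8 gives 2111 − 34×8.8 = 1811.8 → no gain ✓.
Mid-risk (own payoff 2111 − 168×8.8 = 632.6): to k=0 gives 1023 → profitable ✗; to k=16.6 gives 2539 − 168×16.6 = -249.8 → no gain ✓.
5 of the 6 constraints hold; not an equilibrium.

5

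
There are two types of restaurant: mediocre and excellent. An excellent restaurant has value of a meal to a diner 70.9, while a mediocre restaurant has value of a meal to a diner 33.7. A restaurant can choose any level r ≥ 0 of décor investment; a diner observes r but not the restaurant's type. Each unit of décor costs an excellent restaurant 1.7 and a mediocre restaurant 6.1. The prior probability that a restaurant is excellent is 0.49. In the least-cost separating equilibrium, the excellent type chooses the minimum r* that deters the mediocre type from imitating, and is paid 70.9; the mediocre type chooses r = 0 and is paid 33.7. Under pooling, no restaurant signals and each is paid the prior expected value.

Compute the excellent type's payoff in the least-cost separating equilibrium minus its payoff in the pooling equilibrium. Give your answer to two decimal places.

8.60

Least-cost separating signal: r* solves 33.7 = 70.9 − 6.1·r*, so r* = (70.9 − 33.7)/6.1 ≈ 6.0984.
Excellent type's separating payoff: 70.9 − 1.7 × r* = 70.9 − 1.7 × (70.9 − 33.7)/6.1 = 70.9 − 63.24/6.1 ≈ 60.5328.
Pooling payoff: 0.49 × 70.9 + 0.51 × 33.7 = 51.928.
Difference: 60.5328 − 51.928 = 8.6048, i.e. 8.60 to two decimal places.
The excellent type prefers to separate.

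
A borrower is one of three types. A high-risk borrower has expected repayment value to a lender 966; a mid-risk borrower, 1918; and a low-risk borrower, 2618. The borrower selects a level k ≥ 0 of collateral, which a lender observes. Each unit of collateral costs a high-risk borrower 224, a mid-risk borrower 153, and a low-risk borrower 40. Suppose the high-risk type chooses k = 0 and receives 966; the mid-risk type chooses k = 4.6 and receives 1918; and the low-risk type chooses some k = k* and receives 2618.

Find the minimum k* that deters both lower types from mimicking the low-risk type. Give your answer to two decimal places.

High-risk type (on-path payoff 966) won't mimic when 966 ≥ 2618 − 224·k*, i.e. k* ≥ 7.38.
Mid-risk type (on-path payoff 1918 − 153×4.6 = 1214.2) won't mimic when 1214.2 ≥ 2618 − 153·k*, i.e. k* ≥ 9.18.
Both must hold, so k* = max(7.38, 9.18) = 9.18. The mid-risk type's constraint binds.

9.18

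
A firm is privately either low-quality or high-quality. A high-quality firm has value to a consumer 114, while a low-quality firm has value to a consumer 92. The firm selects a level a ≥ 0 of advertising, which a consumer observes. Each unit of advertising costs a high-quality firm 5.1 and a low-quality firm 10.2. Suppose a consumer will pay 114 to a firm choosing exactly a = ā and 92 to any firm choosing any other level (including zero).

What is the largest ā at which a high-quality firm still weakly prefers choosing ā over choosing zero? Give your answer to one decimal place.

Choosing ā yields the high-quality type 114 − 5.1·ā; choosing zero yields 92.
The high-quality type is indifferent at 114 − 5.1·ā = 92, i.e. ā = (114 − 92) / 5.1 ≈ 4.3.
For any ā above 4.3 the high-quality type would rather pool at zero, so separation collapses.

4.3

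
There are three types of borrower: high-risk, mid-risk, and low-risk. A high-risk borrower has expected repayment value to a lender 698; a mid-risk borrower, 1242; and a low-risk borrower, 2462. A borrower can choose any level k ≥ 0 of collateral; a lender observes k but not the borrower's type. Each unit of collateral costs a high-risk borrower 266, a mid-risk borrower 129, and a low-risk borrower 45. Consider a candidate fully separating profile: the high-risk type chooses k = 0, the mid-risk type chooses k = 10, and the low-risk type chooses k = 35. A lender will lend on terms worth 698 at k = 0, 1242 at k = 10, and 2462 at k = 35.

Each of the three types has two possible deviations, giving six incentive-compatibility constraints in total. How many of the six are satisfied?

5

Mid-risk (own payoff 1242 − 129×10 = -48): to k=0 gives 698 → profitable ✗; to k=35 gives 2462 − 129×35 = -2053 → no gain ✓.
High-risk (own payoff 698): to k=10 gives 1242 − 266×10 = -1418 → no gain ✓; to k=35 gives 2462 − 266×35 = -6848 → no gain ✓.
Low-risk (own payoff 2462 − 45×35 = 887): to k=0 gives 698 → no gain ✓; to k=10 gives 1242 − 45×10 = 792 → no gain ✓.
5 of the 6 constraints hold; not an equilibrium.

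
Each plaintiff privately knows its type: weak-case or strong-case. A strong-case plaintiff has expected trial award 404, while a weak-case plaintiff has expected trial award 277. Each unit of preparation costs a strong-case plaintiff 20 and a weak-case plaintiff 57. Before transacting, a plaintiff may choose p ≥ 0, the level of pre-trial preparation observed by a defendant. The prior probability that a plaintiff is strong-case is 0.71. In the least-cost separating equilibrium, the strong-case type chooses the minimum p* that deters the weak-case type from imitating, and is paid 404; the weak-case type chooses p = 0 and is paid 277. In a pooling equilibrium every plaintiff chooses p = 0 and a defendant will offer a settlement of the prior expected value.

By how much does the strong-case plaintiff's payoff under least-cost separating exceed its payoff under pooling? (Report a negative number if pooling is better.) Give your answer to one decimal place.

-7.7

Least-cost separating signal: p* solves 277 = 404 − 57·p*, so p* = (404 − 277)/57 ≈ 2.2281.
Strong-case type's separating payoff: 404 − 20 × p* = 404 − 20 × (404 − 277)/57 = 404 − 2540/57 ≈ 359.439.
Pooling payoff: 0.71 × 404 + 0.29 × 277 = 367.17.
Difference: 359.439 − 367.17 = -7.731, i.e. -7.7 to one decimal place.
The strong-case type would prefer the pooling outcome.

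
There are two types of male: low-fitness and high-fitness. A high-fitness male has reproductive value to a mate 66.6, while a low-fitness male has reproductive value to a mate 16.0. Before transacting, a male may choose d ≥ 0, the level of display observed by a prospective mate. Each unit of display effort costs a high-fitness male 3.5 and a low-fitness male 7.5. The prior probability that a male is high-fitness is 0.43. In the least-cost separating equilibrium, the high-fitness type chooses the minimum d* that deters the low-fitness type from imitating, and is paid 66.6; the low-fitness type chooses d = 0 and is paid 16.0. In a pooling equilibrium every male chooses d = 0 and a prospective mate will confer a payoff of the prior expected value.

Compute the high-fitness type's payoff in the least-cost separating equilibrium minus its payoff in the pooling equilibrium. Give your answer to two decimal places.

Least-cost separating signal: d* solves 16.0 = 66.6 − 7.5·d*, so d* = (66.6 − 16.0)/7.5 ≈ 6.7467.
High-fitness type's separating payoff: 66.6 − 3.5 × d* = 66.6 − 3.5 × (66.6 − 16.0)/7.5 = 66.6 − 177.1/7.5 ≈ 42.9867.
Pooling payoff: 0.43 × 66.6 + 0.57 × 16.0 = 37.758.
Difference: 42.9867 − 37.758 = 5.2287, i.e. 5.23 to two decimal places.
The high-fitness type prefers to separate.

5.23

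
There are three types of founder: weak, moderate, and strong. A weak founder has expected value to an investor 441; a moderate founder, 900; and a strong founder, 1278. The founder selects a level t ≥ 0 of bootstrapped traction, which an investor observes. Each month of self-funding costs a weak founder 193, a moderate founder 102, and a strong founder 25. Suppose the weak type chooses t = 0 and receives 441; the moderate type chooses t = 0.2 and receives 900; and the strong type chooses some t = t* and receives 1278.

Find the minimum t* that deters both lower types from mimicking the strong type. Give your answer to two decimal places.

Moderate type (on-path payoff 900 − 102×0.2 = 879.6) won't mimic when 879.6 ≥ 1278 − 102·t*, i.e. t* ≥ 3.91.
Weak type (on-path payoff 441) won't mimic when 441 ≥ 1278 − 193·t*, i.e. t* ≥ 4.34.
Both must hold, so t* = max(4.34, 3.91) = 4.34. The weak type's constraint binds.

4.34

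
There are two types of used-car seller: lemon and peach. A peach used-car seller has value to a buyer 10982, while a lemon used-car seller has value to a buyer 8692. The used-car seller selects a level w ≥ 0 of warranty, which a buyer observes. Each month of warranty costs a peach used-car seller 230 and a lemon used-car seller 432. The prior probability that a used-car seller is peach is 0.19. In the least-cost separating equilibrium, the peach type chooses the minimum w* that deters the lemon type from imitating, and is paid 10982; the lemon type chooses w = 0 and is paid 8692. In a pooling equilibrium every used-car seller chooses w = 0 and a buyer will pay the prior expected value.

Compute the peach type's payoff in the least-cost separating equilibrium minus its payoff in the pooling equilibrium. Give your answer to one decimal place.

635.7

Least-cost separating signal: w* solves 8692 = 10982 − 432·w*, so w* = (10982 − 8692)/432 ≈ 5.3009.
Peach type's separating payoff: 10982 − 230 × w* = 10982 − 230 × (10982 − 8692)/432 = 10982 − 526700/432 ≈ 9762.787.
Pooling payoff: 0.19 × 10982 + 0.81 × 8692 = 9127.1.
Difference: 9762.787 − 9127.1 = 635.687, i.e. 635.7 to one decimal place.
The peach type prefers to separate.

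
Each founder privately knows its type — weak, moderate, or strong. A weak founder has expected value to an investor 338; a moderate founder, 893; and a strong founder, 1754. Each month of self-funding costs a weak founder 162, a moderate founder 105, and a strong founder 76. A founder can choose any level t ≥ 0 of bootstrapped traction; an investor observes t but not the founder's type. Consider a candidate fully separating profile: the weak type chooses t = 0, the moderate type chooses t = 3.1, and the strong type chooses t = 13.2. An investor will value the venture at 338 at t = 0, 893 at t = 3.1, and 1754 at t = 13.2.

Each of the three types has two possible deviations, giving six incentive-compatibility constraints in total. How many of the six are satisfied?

5

Moderate (own payoff 893 − 105×3.1 = 567.5): to t=0 gives 338 → no gain ✓; to t=13.2 gives 1754 − 105×13.2 = 368 → no gain ✓.
Strong (own payoff 1754 − 76×13.2 = 750.8): to t=0 gives 338 → no gain ✓; to t=3.1 gives 893 − 76×3.1 = 657.4 → no gain ✓.
Weak (own payoff 338): to t=3.1 gives 893 − 162×3.1 = 390.8 → profitable ✗; to t=13.2 gives 1754 − 162×13.2 = -384.4 → no gain ✓.
5 of the 6 constraints hold; not an equilibrium.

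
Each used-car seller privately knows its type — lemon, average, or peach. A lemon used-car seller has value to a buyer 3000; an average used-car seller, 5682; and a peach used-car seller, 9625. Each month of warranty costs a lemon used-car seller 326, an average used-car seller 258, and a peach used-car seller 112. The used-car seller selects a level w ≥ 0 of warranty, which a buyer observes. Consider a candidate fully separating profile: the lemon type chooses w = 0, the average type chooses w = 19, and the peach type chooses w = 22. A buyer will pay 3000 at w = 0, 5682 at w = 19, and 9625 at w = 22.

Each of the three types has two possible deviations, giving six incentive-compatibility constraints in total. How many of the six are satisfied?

Peach (own payoff 9625 − 112×22 = 7161): to w=0 gives 3000 → no gain ✓; to w=19 gives 5682 − 112×19 = 3554 → no gain ✓.
Average (own payoff 5682 − 258×19 = 780): to w=0 gives 3000 → profitable ✗; to w=22 gives 9625 − 258×22 = 3949 → profitable ✗.
Lemon (own payoff 3000): to w=19 gives 5682 − 326×19 = -512 → no gain ✓; to w=22 gives 9625 − 326×22 = 2453 → no gain ✓.
4 of the 6 constraints hold; not an equilibrium.

4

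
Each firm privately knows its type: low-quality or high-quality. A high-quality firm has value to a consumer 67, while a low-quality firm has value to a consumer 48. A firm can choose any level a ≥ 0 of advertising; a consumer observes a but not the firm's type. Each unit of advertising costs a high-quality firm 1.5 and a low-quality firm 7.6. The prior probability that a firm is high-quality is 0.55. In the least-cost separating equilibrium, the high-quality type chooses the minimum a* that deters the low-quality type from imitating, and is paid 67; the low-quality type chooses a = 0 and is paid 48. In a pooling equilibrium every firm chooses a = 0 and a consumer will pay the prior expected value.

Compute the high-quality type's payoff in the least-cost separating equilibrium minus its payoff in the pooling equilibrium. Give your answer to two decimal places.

Least-cost separating signal: a* solves 48 = 67 − 7.6·a*, so a* = (67 − 48)/7.6 = 2.5.
High-quality type's separating payoff: 67 − 1.5 × a* = 67 − 1.5 × (67 − 48)/7.6 = 67 − 28.5/7.6 = 63.25.
Pooling payoff: 0.55 × 67 + 0.45 × 48 = 58.45.
Difference: 63.25 − 58.45 = 4.80.
The high-quality type prefers to separate.

4.80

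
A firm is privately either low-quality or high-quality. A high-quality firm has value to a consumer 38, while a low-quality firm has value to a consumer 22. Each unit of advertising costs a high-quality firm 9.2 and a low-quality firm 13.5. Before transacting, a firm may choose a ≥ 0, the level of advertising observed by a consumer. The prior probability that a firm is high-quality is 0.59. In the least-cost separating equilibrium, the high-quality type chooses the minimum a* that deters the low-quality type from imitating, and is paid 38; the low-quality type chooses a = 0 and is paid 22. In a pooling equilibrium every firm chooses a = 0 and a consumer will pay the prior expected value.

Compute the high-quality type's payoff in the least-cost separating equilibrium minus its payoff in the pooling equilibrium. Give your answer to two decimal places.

Least-cost separating signal: a* solves 22 = 38 − 13.5·a*, so a* = (38 − 22)/13.5 ≈ 1.1852.
High-quality type's separating payoff: 38 − 9.2 × a* = 38 − 9.2 × (38 − 22)/13.5 = 38 − 147.2/13.5 ≈ 27.0963.
Pooling payoff: 0.59 × 38 + 0.41 × 22 = 31.44.
Difference: 27.0963 − 31.44 = -4.3437, i.e. -4.34 to two decimal places.
The high-quality type would prefer the pooling outcome.

-4.34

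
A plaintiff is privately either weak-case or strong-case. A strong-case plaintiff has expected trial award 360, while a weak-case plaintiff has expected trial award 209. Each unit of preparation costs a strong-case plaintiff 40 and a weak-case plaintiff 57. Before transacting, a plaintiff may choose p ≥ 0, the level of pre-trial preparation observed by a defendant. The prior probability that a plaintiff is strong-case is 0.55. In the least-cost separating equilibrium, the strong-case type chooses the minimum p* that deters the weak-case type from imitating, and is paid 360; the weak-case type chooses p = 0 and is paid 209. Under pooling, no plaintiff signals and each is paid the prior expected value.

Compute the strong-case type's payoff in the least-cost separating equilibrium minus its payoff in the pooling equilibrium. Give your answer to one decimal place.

-38.0

Least-cost separating signal: p* solves 209 = 360 − 57·p*, so p* = (360 − 209)/57 ≈ 2.6491.
Strong-case type's separating payoff: 360 − 40 × p* = 360 − 40 × (360 − 209)/57 = 360 − 6040/57 ≈ 254.035.
Pooling payoff: 0.55 × 360 + 0.45 × 209 = 292.05.
Difference: 254.035 − 292.05 = -38.015, i.e. -38.0 to one decimal place.
The strong-case type would prefer the pooling outcome.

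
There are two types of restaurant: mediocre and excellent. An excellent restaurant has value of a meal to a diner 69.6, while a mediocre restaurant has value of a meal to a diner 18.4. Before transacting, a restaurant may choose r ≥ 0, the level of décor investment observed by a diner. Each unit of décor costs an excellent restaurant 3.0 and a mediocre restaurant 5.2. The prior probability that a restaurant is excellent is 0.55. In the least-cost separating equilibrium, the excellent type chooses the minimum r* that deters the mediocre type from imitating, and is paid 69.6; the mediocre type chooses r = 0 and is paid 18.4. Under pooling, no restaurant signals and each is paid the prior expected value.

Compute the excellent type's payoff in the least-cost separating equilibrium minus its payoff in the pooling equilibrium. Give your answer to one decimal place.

-6.5

Least-cost separating signal: r* solves 18.4 = 69.6 − 5.2·r*, so r* = (69.6 − 18.4)/5.2 ≈ 9.8462.
Excellent type's separating payoff: 69.6 − 3.0 × r* = 69.6 − 3.0 × (69.6 − 18.4)/5.2 = 69.6 − 153.6/5.2 ≈ 40.062.
Pooling payoff: 0.55 × 69.6 + 0.45 × 18.4 = 46.56.
Difference: 40.062 − 46.56 = -6.498, i.e. -6.5 to one decimal place.
The excellent type would prefer the pooling outcome.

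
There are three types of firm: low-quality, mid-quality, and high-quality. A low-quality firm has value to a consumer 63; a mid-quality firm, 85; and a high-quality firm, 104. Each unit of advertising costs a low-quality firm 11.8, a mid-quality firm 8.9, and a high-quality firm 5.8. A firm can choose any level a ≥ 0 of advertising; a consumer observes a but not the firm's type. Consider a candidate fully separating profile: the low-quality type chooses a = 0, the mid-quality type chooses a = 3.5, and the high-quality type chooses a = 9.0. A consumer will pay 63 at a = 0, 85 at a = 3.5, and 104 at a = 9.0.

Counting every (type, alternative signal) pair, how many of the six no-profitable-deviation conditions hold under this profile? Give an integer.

Low-quality (own payoff 63): to a=3.5 gives 85 − 11.8×3.5 = 43.7 → no gain ✓; to a=9.0 gives 104 − 11.8×9.0 = -2.2 → no gain ✓.
High-quality (own payoff 104 − 5.8×9.0 = 51.8): to a=0 gives 63 → profitable ✗; to a=3.5 gives 85 − 5.8×3.5 = 64.7 → profitable ✗.
Mid-quality (own payoff 85 − 8.9×3.5 = 53.85): to a=0 gives 63 → profitable ✗; to a=9.0 gives 104 − 8.9×9.0 = 23.9 → no gain ✓.
3 of the 6 constraints hold; not an equilibrium.

3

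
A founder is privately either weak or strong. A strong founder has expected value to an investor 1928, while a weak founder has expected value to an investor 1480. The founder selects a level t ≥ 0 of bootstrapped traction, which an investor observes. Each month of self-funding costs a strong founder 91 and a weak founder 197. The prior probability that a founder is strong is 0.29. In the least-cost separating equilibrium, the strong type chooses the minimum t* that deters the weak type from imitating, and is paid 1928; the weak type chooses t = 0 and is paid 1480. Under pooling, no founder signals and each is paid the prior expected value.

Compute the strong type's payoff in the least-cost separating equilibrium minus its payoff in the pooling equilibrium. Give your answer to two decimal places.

111.14

Least-cost separating signal: t* solves 1480 = 1928 − 197·t*, so t* = (1928 − 1480)/197 ≈ 2.2741.
Strong type's separating payoff: 1928 − 91 × t* = 1928 − 91 × (1928 − 1480)/197 = 1928 − 40768/197 ≈ 1721.0558.
Pooling payoff: 0.29 × 1928 + 0.71 × 1480 = 1609.92.
Difference: 1721.0558 − 1609.92 = 111.1358, i.e. 111.14 to two decimal places.
The strong type prefers to separate.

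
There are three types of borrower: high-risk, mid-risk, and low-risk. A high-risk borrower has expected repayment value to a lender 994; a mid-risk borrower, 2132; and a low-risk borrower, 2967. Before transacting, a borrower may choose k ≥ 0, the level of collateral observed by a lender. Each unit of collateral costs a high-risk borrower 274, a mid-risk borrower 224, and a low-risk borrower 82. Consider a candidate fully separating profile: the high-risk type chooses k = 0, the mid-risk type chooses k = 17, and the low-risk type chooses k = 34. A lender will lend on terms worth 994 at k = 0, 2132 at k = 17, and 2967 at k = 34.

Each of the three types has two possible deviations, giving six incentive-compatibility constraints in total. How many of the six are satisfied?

Low-risk (own payoff 2967 − 82×34 = 179): to k=0 gives 994 → profitable ✗; to k=17 gives 2132 − 82×17 = 738 → profitable ✗.
Mid-risk (own payoff 2132 − 224×17 = -1676): to k=0 gives 994 → profitable ✗; to k=34 gives 2967 − 224×34 = -4649 → no gain ✓.
High-risk (own payoff 994): to k=17 gives 2132 − 274×17 = -2526 → no gain ✓; to k=34 gives 2967 − 274×34 = -6349 → no gain ✓.
3 of the 6 constraints hold; not an equilibrium.

3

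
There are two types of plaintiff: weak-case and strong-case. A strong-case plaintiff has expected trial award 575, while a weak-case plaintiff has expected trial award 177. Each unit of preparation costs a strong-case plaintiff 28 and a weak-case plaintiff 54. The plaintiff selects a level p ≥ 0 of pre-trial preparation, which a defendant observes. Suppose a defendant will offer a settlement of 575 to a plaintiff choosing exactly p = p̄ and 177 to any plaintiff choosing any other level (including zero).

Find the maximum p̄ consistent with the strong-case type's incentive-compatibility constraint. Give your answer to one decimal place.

Choosing p̄ yields the strong-case type 575 − 28·p̄; choosing zero yields 177.
The strong-case type is indifferent at 575 − 28·p̄ = 177, i.e. p̄ = (575 − 177) / 28 ≈ 14.2.
For any p̄ above 14.2 the strong-case type would rather pool at zero, so separation collapses.

14.2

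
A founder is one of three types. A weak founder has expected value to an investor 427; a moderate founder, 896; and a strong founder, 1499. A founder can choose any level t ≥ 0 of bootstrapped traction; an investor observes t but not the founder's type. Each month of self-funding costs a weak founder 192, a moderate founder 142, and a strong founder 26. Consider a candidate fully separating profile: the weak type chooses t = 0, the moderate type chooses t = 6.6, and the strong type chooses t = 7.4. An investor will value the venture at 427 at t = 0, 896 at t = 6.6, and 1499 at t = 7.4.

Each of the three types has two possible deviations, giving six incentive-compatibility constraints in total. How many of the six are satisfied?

4

Moderate (own payoff 896 − 142×6.6 = -41.2): to t=0 gives 427 → profitable ✗; to t=7.4 gives 1499 − 142×7.4 = 448.2 → profitable ✗.
Strong (own payoff 1499 − 26×7.4 = 1306.6): to t=0 gives 427 → no gain ✓; to t=6.6 gives 896 − 26×6.6 = 724.4 → no gain ✓.
Weak (own payoff 427): to t=6.6 gives 896 − 192×6.6 = -371.2 → no gain ✓; to t=7.4 gives 1499 − 192×7.4 = 78.2 → no gain ✓.
4 of the 6 constraints hold; not an equilibrium.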